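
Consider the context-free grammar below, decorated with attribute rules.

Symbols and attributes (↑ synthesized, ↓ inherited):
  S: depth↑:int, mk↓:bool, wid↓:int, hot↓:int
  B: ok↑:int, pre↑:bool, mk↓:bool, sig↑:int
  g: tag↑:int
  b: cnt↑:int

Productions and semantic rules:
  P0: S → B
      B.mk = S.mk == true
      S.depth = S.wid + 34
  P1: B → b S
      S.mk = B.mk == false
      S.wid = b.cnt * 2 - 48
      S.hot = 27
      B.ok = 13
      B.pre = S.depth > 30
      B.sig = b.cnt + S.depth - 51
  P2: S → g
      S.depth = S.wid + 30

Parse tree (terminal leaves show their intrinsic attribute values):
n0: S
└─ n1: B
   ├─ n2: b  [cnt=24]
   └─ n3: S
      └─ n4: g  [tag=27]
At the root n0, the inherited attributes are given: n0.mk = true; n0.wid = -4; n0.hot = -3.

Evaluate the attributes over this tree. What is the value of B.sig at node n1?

3

1. n0.mk = true  [given at root]
2. n0.wid = -4  [given at root]
3. n0.hot = -3  [given at root]
4. n1.mk = true  [S.mk == true]
5. n2.cnt = 24  [terminal]
6. n3.mk = false  [B.mk == false]
7. n3.wid = 0  [b.cnt * 2 - 48]
8. n3.hot = 27  [27]
9. n4.tag = 27  [terminal]
10. n3.depth = 30  [S.wid + 30]
11. n1.ok = 13  [13]
12. n1.pre = false  [S.depth > 30]
13. n1.sig = 3  [b.cnt + S.depth - 51]
14. n0.depth = 30  [S.wid + 34]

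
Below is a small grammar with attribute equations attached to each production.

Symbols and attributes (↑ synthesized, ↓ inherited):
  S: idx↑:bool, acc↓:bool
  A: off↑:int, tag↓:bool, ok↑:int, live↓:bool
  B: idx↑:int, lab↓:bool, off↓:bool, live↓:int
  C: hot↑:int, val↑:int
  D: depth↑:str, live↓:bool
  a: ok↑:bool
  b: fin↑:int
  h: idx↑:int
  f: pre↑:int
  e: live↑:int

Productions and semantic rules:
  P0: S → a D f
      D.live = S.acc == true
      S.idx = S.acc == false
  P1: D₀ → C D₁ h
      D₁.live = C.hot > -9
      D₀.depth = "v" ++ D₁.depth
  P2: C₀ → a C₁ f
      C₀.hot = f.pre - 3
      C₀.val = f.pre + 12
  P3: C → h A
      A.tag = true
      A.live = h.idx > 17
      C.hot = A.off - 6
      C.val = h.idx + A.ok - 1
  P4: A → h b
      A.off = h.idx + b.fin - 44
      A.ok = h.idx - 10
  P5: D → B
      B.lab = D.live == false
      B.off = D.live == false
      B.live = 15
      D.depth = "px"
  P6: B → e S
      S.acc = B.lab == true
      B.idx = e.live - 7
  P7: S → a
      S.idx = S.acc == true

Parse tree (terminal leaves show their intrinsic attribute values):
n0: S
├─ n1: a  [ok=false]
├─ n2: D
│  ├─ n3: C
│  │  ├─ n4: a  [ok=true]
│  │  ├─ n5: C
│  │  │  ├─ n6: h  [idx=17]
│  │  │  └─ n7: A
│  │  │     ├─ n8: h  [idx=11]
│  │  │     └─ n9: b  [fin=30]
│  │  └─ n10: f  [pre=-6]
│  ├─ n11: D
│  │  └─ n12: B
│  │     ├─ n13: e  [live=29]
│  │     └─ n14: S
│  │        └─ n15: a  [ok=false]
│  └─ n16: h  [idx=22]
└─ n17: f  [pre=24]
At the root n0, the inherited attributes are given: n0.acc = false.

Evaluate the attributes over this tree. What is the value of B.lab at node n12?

true

1. n0.acc = false  [given at root]
2. n1.ok = false  [terminal]
3. n2.live = false  [S.acc == true]
4. n4.ok = true  [terminal]
5. n6.idx = 17  [terminal]
6. n7.tag = true  [true]
7. n7.live = false  [h.idx > 17]
8. n8.idx = 11  [terminal]
9. n9.fin = 30  [terminal]
10. n7.off = -3  [h.idx + b.fin - 44]
11. n7.ok = 1  [h.idx - 10]
12. n5.hot = -9  [A.off - 6]
13. n5.val = 17  [h.idx + A.ok - 1]
14. n10.pre = -6  [terminal]
15. n3.hot = -9  [f.pre - 3]
16. n3.val = 6  [f.pre + 12]
17. n11.live = false  [C.hot > -9]
18. n12.lab = true  [D.live == false]
19. n12.off = true  [D.live == false]
20. n12.live = 15  [15]
21. n13.live = 29  [terminal]
22. n14.acc = true  [B.lab == true]
23. n15.ok = false  [terminal]
24. n14.idx = true  [S.acc == true]
25. n12.idx = 22  [e.live - 7]
26. n11.depth = "px"  ["px"]
27. n16.idx = 22  [terminal]
28. n2.depth = "vpx"  ["v" ++ D₁.depth]
29. n17.pre = 24  [terminal]
30. n0.idx = true  [S.acc == false]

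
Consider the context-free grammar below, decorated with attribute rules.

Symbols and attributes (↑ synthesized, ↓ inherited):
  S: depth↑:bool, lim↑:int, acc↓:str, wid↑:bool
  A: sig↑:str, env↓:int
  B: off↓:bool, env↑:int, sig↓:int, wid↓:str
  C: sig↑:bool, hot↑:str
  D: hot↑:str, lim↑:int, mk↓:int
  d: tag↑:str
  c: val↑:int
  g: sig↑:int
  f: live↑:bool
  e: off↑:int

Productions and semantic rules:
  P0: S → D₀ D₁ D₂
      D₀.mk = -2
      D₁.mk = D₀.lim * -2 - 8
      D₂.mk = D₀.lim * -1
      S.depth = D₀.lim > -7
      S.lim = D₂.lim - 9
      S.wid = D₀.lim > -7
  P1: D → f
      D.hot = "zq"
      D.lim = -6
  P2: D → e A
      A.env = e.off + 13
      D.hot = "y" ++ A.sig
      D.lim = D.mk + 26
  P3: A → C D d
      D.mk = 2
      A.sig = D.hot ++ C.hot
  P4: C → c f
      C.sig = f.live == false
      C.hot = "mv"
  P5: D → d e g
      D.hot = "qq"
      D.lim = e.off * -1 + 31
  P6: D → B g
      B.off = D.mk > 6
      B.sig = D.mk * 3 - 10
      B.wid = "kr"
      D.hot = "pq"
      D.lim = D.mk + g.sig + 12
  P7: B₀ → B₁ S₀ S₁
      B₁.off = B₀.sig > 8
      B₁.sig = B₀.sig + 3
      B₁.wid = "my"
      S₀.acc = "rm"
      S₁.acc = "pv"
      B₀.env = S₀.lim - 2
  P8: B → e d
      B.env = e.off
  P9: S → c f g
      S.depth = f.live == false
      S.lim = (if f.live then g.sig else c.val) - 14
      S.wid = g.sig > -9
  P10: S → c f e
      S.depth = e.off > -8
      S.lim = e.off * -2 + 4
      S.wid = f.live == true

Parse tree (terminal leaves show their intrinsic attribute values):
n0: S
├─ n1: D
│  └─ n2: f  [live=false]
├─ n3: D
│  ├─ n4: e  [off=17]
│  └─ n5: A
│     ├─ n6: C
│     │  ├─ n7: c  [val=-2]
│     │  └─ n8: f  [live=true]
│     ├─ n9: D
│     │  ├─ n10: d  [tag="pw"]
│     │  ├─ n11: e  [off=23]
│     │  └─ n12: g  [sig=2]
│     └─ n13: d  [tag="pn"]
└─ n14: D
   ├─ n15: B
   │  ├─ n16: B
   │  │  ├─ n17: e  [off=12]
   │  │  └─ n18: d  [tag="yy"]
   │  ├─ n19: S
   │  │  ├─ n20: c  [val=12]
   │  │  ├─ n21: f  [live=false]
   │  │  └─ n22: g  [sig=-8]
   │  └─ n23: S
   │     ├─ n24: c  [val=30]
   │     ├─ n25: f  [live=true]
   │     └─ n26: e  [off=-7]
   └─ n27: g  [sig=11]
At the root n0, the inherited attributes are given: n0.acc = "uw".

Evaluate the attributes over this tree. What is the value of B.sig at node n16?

11

1. n0.acc = "uw"  [given at root]
2. n1.mk = -2  [-2]
3. n2.live = false  [terminal]
4. n1.hot = "zq"  ["zq"]
5. n1.lim = -6  [-6]
6. n3.mk = 4  [D₀.lim * -2 - 8]
7. n4.off = 17  [terminal]
8. n5.env = 30  [e.off + 13]
9. n7.val = -2  [terminal]
10. n8.live = true  [terminal]
11. n6.sig = false  [f.live == false]
12. n6.hot = "mv"  ["mv"]
13. n9.mk = 2  [2]
14. n10.tag = "pw"  [terminal]
15. n11.off = 23  [terminal]
16. n12.sig = 2  [terminal]
17. n9.hot = "qq"  ["qq"]
18. n9.lim = 8  [e.off * -1 + 31]
19. n13.tag = "pn"  [terminal]
20. n5.sig = "qqmv"  [D.hot ++ C.hot]
21. n3.hot = "yqqmv"  ["y" ++ A.sig]
22. n3.lim = 30  [D.mk + 26]
23. n14.mk = 6  [D₀.lim * -1]
24. n15.off = false  [D.mk > 6]
25. n15.sig = 8  [D.mk * 3 - 10]
26. n15.wid = "kr"  ["kr"]
27. n16.off = false  [B₀.sig > 8]
28. n16.sig = 11  [B₀.sig + 3]
29. n16.wid = "my"  ["my"]
30. n17.off = 12  [terminal]
31. n18.tag = "yy"  [terminal]
32. n16.env = 12  [e.off]
33. n19.acc = "rm"  ["rm"]
34. n20.val = 12  [terminal]
35. n21.live = false  [terminal]
36. n22.sig = -8  [terminal]
37. n19.depth = true  [f.live == false]
38. n19.lim = -2  [(if f.live then g.sig else c.val) - 14]
39. n19.wid = true  [g.sig > -9]
40. n23.acc = "pv"  ["pv"]
41. n24.val = 30  [terminal]
42. n25.live = true  [terminal]
43. n26.off = -7  [terminal]
44. n23.depth = true  [e.off > -8]
45. n23.lim = 18  [e.off * -2 + 4]
46. n23.wid = true  [f.live == true]
47. n15.env = -4  [S₀.lim - 2]
48. n27.sig = 11  [terminal]
49. n14.hot = "pq"  ["pq"]
50. n14.lim = 29  [D.mk + g.sig + 12]
51. n0.depth = true  [D₀.lim > -7]
52. n0.lim = 20  [D₂.lim - 9]
53. n0.wid = true  [D₀.lim > -7]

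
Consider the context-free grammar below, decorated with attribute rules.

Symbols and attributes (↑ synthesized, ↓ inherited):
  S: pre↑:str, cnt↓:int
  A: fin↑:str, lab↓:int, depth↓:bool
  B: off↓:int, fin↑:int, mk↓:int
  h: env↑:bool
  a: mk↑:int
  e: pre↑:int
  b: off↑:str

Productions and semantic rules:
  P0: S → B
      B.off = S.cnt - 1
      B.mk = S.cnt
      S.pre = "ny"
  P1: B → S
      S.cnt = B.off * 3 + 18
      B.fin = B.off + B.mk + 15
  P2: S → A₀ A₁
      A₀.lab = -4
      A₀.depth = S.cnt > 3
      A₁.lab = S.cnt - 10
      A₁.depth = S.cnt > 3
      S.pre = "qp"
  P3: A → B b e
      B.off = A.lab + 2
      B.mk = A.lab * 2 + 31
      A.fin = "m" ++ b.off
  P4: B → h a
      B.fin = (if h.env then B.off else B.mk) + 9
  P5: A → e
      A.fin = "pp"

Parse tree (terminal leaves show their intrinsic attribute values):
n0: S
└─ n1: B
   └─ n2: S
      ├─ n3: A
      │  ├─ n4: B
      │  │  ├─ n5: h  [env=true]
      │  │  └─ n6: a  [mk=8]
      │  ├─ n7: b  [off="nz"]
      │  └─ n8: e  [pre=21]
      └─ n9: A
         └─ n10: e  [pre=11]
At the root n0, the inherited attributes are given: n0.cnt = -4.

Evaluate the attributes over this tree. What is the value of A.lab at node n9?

1. n0.cnt = -4  [given at root]
2. n1.off = -5  [S.cnt - 1]
3. n1.mk = -4  [S.cnt]
4. n2.cnt = 3  [B.off * 3 + 18]
5. n3.lab = -4  [-4]
6. n3.depth = false  [S.cnt > 3]
7. n4.off = -2  [A.lab + 2]
8. n4.mk = 23  [A.lab * 2 + 31]
9. n5.env = true  [terminal]
10. n6.mk = 8  [terminal]
11. n4.fin = 7  [(if h.env then B.off else B.mk) + 9]
12. n7.off = "nz"  [terminal]
13. n8.pre = 21  [terminal]
14. n3.fin = "mnz"  ["m" ++ b.off]
15. n9.lab = -7  [S.cnt - 10]
16. n9.depth = false  [S.cnt > 3]
17. n10.pre = 11  [terminal]
18. n9.fin = "pp"  ["pp"]
19. n2.pre = "qp"  ["qp"]
20. n1.fin = 6  [B.off + B.mk + 15]
21. n0.pre = "ny"  ["ny"]

-7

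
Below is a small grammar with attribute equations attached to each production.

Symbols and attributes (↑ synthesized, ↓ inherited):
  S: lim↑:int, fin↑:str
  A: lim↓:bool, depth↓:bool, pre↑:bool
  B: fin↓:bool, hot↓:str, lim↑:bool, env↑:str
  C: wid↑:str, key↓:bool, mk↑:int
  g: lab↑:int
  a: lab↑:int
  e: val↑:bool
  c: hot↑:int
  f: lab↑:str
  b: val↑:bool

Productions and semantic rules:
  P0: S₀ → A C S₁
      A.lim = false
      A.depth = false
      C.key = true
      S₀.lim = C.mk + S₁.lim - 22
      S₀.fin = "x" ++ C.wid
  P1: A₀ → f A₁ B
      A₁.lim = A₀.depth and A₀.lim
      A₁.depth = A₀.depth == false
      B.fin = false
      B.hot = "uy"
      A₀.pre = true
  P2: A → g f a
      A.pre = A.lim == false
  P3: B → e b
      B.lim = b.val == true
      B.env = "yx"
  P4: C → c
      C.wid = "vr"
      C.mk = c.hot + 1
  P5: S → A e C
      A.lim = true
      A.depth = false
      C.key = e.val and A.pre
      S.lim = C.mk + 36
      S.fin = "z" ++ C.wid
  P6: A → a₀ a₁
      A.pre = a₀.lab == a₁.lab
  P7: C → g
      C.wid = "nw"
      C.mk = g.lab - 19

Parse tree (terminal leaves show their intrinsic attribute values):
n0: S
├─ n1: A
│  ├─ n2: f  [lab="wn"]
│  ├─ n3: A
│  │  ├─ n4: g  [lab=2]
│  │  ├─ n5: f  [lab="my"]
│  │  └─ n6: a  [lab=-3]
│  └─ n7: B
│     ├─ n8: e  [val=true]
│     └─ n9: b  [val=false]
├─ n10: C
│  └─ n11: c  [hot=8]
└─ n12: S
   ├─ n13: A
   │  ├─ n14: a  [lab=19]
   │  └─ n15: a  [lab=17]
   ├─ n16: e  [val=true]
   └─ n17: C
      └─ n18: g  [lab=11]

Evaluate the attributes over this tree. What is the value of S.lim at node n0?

15

1. n1.lim = false  [false]
2. n1.depth = false  [false]
3. n2.lab = "wn"  [terminal]
4. n3.lim = false  [A₀.depth and A₀.lim]
5. n3.depth = true  [A₀.depth == false]
6. n4.lab = 2  [terminal]
7. n5.lab = "my"  [terminal]
8. n6.lab = -3  [terminal]
9. n3.pre = true  [A.lim == false]
10. n7.fin = false  [false]
11. n7.hot = "uy"  ["uy"]
12. n8.val = true  [terminal]
13. n9.val = false  [terminal]
14. n7.lim = false  [b.val == true]
15. n7.env = "yx"  ["yx"]
16. n1.pre = true  [true]
17. n10.key = true  [true]
18. n11.hot = 8  [terminal]
19. n10.wid = "vr"  ["vr"]
20. n10.mk = 9  [c.hot + 1]
21. n13.lim = true  [true]
22. n13.depth = false  [false]
23. n14.lab = 19  [terminal]
24. n15.lab = 17  [terminal]
25. n13.pre = false  [a₀.lab == a₁.lab]
26. n16.val = true  [terminal]
27. n17.key = false  [e.val and A.pre]
28. n18.lab = 11  [terminal]
29. n17.wid = "nw"  ["nw"]
30. n17.mk = -8  [g.lab - 19]
31. n12.lim = 28  [C.mk + 36]
32. n12.fin = "znw"  ["z" ++ C.wid]
33. n0.lim = 15  [C.mk + S₁.lim - 22]
34. n0.fin = "xvr"  ["x" ++ C.wid]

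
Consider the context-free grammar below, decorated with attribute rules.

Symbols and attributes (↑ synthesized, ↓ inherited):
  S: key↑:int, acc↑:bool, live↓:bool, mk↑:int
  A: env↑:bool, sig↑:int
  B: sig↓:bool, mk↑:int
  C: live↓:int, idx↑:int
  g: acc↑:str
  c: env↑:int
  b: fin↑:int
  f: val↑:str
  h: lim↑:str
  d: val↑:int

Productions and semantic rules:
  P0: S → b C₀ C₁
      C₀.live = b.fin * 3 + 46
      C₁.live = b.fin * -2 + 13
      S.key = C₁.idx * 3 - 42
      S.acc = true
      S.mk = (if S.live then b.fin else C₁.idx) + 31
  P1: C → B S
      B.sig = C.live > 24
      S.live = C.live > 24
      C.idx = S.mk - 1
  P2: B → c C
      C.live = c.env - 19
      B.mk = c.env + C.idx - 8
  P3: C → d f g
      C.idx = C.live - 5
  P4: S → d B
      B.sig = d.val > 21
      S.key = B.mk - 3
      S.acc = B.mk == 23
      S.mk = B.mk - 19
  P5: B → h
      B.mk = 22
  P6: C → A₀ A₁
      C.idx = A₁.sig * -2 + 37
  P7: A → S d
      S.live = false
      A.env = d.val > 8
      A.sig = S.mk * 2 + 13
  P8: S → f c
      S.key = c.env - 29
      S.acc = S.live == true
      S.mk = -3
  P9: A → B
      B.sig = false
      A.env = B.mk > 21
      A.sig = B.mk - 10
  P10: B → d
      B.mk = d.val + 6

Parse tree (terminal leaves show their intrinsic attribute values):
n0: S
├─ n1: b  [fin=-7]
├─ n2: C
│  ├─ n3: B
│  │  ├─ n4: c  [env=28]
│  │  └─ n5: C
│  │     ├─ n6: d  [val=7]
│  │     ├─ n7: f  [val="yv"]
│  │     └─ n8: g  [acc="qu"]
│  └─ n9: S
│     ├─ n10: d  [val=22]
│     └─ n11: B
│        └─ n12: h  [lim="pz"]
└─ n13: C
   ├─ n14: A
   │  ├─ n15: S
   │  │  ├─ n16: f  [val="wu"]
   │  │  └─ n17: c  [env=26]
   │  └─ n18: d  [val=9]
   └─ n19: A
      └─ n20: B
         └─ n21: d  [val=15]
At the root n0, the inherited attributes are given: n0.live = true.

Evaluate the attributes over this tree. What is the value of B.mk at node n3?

24

1. n0.live = true  [given at root]
2. n1.fin = -7  [terminal]
3. n2.live = 25  [b.fin * 3 + 46]
4. n3.sig = true  [C.live > 24]
5. n4.env = 28  [terminal]
6. n5.live = 9  [c.env - 19]
7. n6.val = 7  [terminal]
8. n7.val = "yv"  [terminal]
9. n8.acc = "qu"  [terminal]
10. n5.idx = 4  [C.live - 5]
11. n3.mk = 24  [c.env + C.idx - 8]
12. n9.live = true  [C.live > 24]
13. n10.val = 22  [terminal]
14. n11.sig = true  [d.val > 21]
15. n12.lim = "pz"  [terminal]
16. n11.mk = 22  [22]
17. n9.key = 19  [B.mk - 3]
18. n9.acc = false  [B.mk == 23]
19. n9.mk = 3  [B.mk - 19]
20. n2.idx = 2  [S.mk - 1]
21. n13.live = 27  [b.fin * -2 + 13]
22. n15.live = false  [false]
23. n16.val = "wu"  [terminal]
24. n17.env = 26  [terminal]
25. n15.key = -3  [c.env - 29]
26. n15.acc = false  [S.live == true]
27. n15.mk = -3  [-3]
28. n18.val = 9  [terminal]
29. n14.env = true  [d.val > 8]
30. n14.sig = 7  [S.mk * 2 + 13]
31. n20.sig = false  [false]
32. n21.val = 15  [terminal]
33. n20.mk = 21  [d.val + 6]
34. n19.env = false  [B.mk > 21]
35. n19.sig = 11  [B.mk - 10]
36. n13.idx = 15  [A₁.sig * -2 + 37]
37. n0.key = 3  [C₁.idx * 3 - 42]
38. n0.acc = true  [true]
39. n0.mk = 24  [(if S.live then b.fin else C₁.idx) + 31]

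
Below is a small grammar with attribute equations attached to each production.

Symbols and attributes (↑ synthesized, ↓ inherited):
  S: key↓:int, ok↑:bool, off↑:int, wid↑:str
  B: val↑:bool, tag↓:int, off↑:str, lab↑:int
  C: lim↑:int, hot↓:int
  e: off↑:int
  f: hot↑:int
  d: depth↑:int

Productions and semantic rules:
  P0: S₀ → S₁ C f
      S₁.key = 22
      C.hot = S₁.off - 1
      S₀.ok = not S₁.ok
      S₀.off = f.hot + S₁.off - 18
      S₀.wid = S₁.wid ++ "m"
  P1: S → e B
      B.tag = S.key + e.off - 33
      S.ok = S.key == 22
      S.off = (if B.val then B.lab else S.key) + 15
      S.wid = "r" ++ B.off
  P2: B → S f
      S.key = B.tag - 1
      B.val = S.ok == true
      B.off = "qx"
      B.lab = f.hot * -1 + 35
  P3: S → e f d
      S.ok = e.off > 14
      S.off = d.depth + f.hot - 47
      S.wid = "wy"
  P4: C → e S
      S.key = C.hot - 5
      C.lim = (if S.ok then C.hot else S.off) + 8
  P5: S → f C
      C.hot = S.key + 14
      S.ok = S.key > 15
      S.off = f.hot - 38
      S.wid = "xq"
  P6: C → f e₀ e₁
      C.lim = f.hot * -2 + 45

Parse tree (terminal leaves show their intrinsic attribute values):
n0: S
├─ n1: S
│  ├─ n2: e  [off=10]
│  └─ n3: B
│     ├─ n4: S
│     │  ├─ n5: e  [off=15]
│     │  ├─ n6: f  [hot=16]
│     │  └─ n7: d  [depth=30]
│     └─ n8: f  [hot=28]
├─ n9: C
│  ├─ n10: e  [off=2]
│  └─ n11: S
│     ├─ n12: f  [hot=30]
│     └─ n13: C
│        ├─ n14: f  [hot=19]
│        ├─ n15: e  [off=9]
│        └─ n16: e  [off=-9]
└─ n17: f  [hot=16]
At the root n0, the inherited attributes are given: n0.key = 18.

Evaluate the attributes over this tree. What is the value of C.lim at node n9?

29

1. n0.key = 18  [given at root]
2. n1.key = 22  [22]
3. n2.off = 10  [terminal]
4. n3.tag = -1  [S.key + e.off - 33]
5. n4.key = -2  [B.tag - 1]
6. n5.off = 15  [terminal]
7. n6.hot = 16  [terminal]
8. n7.depth = 30  [terminal]
9. n4.ok = true  [e.off > 14]
10. n4.off = -1  [d.depth + f.hot - 47]
11. n4.wid = "wy"  ["wy"]
12. n8.hot = 28  [terminal]
13. n3.val = true  [S.ok == true]
14. n3.off = "qx"  ["qx"]
15. n3.lab = 7  [f.hot * -1 + 35]
16. n1.ok = true  [S.key == 22]
17. n1.off = 22  [(if B.val then B.lab else S.key) + 15]
18. n1.wid = "rqx"  ["r" ++ B.off]
19. n9.hot = 21  [S₁.off - 1]
20. n10.off = 2  [terminal]
21. n11.key = 16  [C.hot - 5]
22. n12.hot = 30  [terminal]
23. n13.hot = 30  [S.key + 14]
24. n14.hot = 19  [terminal]
25. n15.off = 9  [terminal]
26. n16.off = -9  [terminal]
27. n13.lim = 7  [f.hot * -2 + 45]
28. n11.ok = true  [S.key > 15]
29. n11.off = -8  [f.hot - 38]
30. n11.wid = "xq"  ["xq"]
31. n9.lim = 29  [(if S.ok then C.hot else S.off) + 8]
32. n17.hot = 16  [terminal]
33. n0.ok = false  [not S₁.ok]
34. n0.off = 20  [f.hot + S₁.off - 18]
35. n0.wid = "rqxm"  [S₁.wid ++ "m"]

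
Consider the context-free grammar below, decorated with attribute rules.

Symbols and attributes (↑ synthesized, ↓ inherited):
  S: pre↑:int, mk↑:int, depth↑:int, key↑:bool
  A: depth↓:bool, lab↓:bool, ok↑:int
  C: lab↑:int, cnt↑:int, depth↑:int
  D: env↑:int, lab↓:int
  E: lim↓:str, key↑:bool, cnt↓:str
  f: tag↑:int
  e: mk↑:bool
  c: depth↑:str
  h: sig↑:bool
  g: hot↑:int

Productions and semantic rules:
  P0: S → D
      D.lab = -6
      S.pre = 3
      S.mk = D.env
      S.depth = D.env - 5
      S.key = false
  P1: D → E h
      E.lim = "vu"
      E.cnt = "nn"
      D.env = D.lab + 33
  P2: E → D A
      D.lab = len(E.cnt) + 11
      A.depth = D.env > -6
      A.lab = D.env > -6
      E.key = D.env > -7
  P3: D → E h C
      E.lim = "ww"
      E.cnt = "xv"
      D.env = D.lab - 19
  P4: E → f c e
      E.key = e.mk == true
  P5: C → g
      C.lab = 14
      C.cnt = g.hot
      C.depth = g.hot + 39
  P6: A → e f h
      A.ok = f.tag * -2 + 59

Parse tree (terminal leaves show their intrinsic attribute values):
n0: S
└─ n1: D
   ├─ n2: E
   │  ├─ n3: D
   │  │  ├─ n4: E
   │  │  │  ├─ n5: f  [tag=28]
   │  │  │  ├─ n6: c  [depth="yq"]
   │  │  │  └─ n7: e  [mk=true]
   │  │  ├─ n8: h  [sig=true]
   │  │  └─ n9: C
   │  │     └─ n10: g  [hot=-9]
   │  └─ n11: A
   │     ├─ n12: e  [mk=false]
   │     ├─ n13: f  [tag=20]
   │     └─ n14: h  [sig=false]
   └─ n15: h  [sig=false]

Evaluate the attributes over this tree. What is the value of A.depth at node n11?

false

1. n1.lab = -6  [-6]
2. n2.lim = "vu"  ["vu"]
3. n2.cnt = "nn"  ["nn"]
4. n3.lab = 13  [len(E.cnt) + 11]
5. n4.lim = "ww"  ["ww"]
6. n4.cnt = "xv"  ["xv"]
7. n5.tag = 28  [terminal]
8. n6.depth = "yq"  [terminal]
9. n7.mk = true  [terminal]
10. n4.key = true  [e.mk == true]
11. n8.sig = true  [terminal]
12. n10.hot = -9  [terminal]
13. n9.lab = 14  [14]
14. n9.cnt = -9  [g.hot]
15. n9.depth = 30  [g.hot + 39]
16. n3.env = -6  [D.lab - 19]
17. n11.depth = false  [D.env > -6]
18. n11.lab = false  [D.env > -6]
19. n12.mk = false  [terminal]
20. n13.tag = 20  [terminal]
21. n14.sig = false  [terminal]
22. n11.ok = 19  [f.tag * -2 + 59]
23. n2.key = true  [D.env > -7]
24. n15.sig = false  [terminal]
25. n1.env = 27  [D.lab + 33]
26. n0.pre = 3  [3]
27. n0.mk = 27  [D.env]
28. n0.depth = 22  [D.env - 5]
29. n0.key = false  [false]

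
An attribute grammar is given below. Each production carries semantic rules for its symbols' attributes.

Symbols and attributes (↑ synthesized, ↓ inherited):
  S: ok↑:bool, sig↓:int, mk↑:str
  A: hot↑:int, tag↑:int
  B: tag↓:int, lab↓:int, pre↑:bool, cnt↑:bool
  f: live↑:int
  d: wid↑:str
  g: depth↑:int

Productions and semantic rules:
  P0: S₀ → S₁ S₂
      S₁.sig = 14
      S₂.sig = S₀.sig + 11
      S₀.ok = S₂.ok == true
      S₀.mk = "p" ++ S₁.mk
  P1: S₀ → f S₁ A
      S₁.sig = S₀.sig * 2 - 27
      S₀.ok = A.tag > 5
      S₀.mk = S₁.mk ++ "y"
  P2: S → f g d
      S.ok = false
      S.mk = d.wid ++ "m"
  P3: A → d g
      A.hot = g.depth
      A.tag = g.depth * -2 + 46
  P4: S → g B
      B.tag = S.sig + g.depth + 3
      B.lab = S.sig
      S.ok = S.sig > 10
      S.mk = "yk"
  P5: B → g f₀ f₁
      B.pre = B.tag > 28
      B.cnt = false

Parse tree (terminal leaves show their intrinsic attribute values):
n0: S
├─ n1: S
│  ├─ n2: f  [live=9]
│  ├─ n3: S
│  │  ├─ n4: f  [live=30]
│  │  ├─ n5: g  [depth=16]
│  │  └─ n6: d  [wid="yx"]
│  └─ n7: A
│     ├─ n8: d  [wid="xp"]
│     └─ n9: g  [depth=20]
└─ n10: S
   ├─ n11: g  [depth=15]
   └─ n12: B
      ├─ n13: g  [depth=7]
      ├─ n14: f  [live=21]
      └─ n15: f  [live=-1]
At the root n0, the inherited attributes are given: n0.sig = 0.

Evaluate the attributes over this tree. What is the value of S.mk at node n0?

"pyxmy"

1. n0.sig = 0  [given at root]
2. n1.sig = 14  [14]
3. n2.live = 9  [terminal]
4. n3.sig = 1  [S₀.sig * 2 - 27]
5. n4.live = 30  [terminal]
6. n5.depth = 16  [terminal]
7. n6.wid = "yx"  [terminal]
8. n3.ok = false  [false]
9. n3.mk = "yxm"  [d.wid ++ "m"]
10. n8.wid = "xp"  [terminal]
11. n9.depth = 20  [terminal]
12. n7.hot = 20  [g.depth]
13. n7.tag = 6  [g.depth * -2 + 46]
14. n1.ok = true  [A.tag > 5]
15. n1.mk = "yxmy"  [S₁.mk ++ "y"]
16. n10.sig = 11  [S₀.sig + 11]
17. n11.depth = 15  [terminal]
18. n12.tag = 29  [S.sig + g.depth + 3]
19. n12.lab = 11  [S.sig]
20. n13.depth = 7  [terminal]
21. n14.live = 21  [terminal]
22. n15.live = -1  [terminal]
23. n12.pre = true  [B.tag > 28]
24. n12.cnt = false  [false]
25. n10.ok = true  [S.sig > 10]
26. n10.mk = "yk"  ["yk"]
27. n0.ok = true  [S₂.ok == true]
28. n0.mk = "pyxmy"  ["p" ++ S₁.mk]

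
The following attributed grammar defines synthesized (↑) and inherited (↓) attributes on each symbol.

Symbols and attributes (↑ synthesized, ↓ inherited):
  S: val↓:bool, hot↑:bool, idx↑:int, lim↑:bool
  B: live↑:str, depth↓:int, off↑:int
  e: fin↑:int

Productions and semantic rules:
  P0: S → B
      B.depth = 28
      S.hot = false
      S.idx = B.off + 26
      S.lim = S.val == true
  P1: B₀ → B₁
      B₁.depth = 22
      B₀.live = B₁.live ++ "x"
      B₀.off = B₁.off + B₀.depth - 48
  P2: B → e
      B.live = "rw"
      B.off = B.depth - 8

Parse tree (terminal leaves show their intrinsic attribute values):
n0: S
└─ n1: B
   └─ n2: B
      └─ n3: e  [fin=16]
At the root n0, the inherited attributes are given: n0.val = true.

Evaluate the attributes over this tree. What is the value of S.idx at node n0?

1. n0.val = true  [given at root]
2. n1.depth = 28  [28]
3. n2.depth = 22  [22]
4. n3.fin = 16  [terminal]
5. n2.live = "rw"  ["rw"]
6. n2.off = 14  [B.depth - 8]
7. n1.live = "rwx"  [B₁.live ++ "x"]
8. n1.off = -6  [B₁.off + B₀.depth - 48]
9. n0.hot = false  [false]
10. n0.idx = 20  [B.off + 26]
11. n0.lim = true  [S.val == true]

20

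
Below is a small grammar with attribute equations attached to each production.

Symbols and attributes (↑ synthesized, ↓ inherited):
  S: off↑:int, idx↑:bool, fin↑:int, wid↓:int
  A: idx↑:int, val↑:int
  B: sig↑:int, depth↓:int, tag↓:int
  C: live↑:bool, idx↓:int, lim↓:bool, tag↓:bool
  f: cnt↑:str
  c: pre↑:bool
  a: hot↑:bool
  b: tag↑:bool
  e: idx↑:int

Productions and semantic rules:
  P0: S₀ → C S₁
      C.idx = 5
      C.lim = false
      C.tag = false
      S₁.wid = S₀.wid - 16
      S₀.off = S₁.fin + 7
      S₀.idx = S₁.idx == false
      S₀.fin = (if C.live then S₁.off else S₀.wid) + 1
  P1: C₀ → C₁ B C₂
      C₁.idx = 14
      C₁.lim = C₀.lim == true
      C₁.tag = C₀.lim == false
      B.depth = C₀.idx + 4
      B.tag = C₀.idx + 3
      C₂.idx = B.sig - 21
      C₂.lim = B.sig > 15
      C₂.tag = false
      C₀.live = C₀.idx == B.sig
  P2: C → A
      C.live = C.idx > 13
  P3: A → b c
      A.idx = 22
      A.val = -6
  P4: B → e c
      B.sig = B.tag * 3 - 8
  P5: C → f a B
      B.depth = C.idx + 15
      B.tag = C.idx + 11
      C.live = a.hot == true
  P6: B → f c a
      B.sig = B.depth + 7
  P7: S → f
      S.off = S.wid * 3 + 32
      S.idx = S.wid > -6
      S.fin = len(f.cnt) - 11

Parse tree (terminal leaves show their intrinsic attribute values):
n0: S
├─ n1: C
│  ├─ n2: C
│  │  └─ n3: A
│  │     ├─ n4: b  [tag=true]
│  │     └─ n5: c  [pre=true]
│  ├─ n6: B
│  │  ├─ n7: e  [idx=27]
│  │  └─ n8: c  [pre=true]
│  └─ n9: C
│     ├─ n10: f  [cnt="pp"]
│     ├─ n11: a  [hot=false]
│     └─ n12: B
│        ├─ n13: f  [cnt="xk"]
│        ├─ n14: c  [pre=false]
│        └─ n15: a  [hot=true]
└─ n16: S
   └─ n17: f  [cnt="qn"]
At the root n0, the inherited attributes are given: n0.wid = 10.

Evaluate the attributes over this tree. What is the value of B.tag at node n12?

6

1. n0.wid = 10  [given at root]
2. n1.idx = 5  [5]
3. n1.lim = false  [false]
4. n1.tag = false  [false]
5. n2.idx = 14  [14]
6. n2.lim = false  [C₀.lim == true]
7. n2.tag = true  [C₀.lim == false]
8. n4.tag = true  [terminal]
9. n5.pre = true  [terminal]
10. n3.idx = 22  [22]
11. n3.val = -6  [-6]
12. n2.live = true  [C.idx > 13]
13. n6.depth = 9  [C₀.idx + 4]
14. n6.tag = 8  [C₀.idx + 3]
15. n7.idx = 27  [terminal]
16. n8.pre = true  [terminal]
17. n6.sig = 16  [B.tag * 3 - 8]
18. n9.idx = -5  [B.sig - 21]
19. n9.lim = true  [B.sig > 15]
20. n9.tag = false  [false]
21. n10.cnt = "pp"  [terminal]
22. n11.hot = false  [terminal]
23. n12.depth = 10  [C.idx + 15]
24. n12.tag = 6  [C.idx + 11]
25. n13.cnt = "xk"  [terminal]
26. n14.pre = false  [terminal]
27. n15.hot = true  [terminal]
28. n12.sig = 17  [B.depth + 7]
29. n9.live = false  [a.hot == true]
30. n1.live = false  [C₀.idx == B.sig]
31. n16.wid = -6  [S₀.wid - 16]
32. n17.cnt = "qn"  [terminal]
33. n16.off = 14  [S.wid * 3 + 32]
34. n16.idx = false  [S.wid > -6]
35. n16.fin = -9  [len(f.cnt) - 11]
36. n0.off = -2  [S₁.fin + 7]
37. n0.idx = true  [S₁.idx == false]
38. n0.fin = 11  [(if C.live then S₁.off else S₀.wid) + 1]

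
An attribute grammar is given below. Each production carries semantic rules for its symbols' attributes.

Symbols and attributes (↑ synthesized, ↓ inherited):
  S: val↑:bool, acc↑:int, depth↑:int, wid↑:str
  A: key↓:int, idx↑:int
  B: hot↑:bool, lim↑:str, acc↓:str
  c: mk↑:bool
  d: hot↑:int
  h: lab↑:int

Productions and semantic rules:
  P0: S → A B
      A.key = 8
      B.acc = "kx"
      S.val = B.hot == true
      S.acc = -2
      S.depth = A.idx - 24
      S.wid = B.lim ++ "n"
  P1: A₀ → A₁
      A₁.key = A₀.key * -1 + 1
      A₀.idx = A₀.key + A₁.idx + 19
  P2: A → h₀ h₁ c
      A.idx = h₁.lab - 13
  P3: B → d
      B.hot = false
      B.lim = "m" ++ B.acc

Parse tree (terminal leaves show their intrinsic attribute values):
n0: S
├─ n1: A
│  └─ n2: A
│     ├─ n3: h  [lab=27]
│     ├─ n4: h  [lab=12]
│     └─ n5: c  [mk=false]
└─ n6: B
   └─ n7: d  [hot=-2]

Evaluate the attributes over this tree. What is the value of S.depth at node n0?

1. n1.key = 8  [8]
2. n2.key = -7  [A₀.key * -1 + 1]
3. n3.lab = 27  [terminal]
4. n4.lab = 12  [terminal]
5. n5.mk = false  [terminal]
6. n2.idx = -1  [h₁.lab - 13]
7. n1.idx = 26  [A₀.key + A₁.idx + 19]
8. n6.acc = "kx"  ["kx"]
9. n7.hot = -2  [terminal]
10. n6.hot = false  [false]
11. n6.lim = "mkx"  ["m" ++ B.acc]
12. n0.val = false  [B.hot == true]
13. n0.acc = -2  [-2]
14. n0.depth = 2  [A.idx - 24]
15. n0.wid = "mkxn"  [B.lim ++ "n"]

2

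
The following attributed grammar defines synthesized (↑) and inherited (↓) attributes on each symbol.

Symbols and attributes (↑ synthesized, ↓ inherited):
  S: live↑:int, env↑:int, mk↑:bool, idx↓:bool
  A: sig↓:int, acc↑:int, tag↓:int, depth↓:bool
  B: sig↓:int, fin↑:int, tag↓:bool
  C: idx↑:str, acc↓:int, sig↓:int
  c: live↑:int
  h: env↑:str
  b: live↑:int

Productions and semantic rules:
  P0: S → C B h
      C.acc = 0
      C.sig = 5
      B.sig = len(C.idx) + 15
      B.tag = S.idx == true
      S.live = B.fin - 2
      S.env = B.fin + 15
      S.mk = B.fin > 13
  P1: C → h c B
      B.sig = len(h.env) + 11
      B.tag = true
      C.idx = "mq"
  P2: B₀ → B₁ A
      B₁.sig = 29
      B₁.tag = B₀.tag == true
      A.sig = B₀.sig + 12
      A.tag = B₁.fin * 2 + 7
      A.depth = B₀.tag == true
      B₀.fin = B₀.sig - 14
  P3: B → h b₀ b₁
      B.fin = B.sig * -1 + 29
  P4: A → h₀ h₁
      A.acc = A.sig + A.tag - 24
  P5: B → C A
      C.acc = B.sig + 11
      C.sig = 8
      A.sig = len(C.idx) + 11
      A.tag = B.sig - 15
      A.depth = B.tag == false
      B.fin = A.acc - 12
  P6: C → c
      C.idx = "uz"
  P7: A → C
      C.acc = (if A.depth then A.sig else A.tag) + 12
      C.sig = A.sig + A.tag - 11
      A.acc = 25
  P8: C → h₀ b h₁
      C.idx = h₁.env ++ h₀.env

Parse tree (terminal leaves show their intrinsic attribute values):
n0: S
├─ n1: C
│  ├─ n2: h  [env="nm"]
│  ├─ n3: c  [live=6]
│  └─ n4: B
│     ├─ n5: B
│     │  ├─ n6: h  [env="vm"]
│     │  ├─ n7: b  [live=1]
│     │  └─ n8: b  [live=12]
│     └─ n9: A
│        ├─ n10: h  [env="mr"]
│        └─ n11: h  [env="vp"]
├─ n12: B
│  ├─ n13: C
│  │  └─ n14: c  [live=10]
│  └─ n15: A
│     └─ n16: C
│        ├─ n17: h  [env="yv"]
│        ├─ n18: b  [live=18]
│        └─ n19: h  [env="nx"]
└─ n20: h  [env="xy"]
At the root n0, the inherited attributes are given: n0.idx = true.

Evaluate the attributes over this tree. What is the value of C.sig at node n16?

4

1. n0.idx = true  [given at root]
2. n1.acc = 0  [0]
3. n1.sig = 5  [5]
4. n2.env = "nm"  [terminal]
5. n3.live = 6  [terminal]
6. n4.sig = 13  [len(h.env) + 11]
7. n4.tag = true  [true]
8. n5.sig = 29  [29]
9. n5.tag = true  [B₀.tag == true]
10. n6.env = "vm"  [terminal]
11. n7.live = 1  [terminal]
12. n8.live = 12  [terminal]
13. n5.fin = 0  [B.sig * -1 + 29]
14. n9.sig = 25  [B₀.sig + 12]
15. n9.tag = 7  [B₁.fin * 2 + 7]
16. n9.depth = true  [B₀.tag == true]
17. n10.env = "mr"  [terminal]
18. n11.env = "vp"  [terminal]
19. n9.acc = 8  [A.sig + A.tag - 24]
20. n4.fin = -1  [B₀.sig - 14]
21. n1.idx = "mq"  ["mq"]
22. n12.sig = 17  [len(C.idx) + 15]
23. n12.tag = true  [S.idx == true]
24. n13.acc = 28  [B.sig + 11]
25. n13.sig = 8  [8]
26. n14.live = 10  [terminal]
27. n13.idx = "uz"  ["uz"]
28. n15.sig = 13  [len(C.idx) + 11]
29. n15.tag = 2  [B.sig - 15]
30. n15.depth = false  [B.tag == false]
31. n16.acc = 14  [(if A.depth then A.sig else A.tag) + 12]
32. n16.sig = 4  [A.sig + A.tag - 11]
33. n17.env = "yv"  [terminal]
34. n18.live = 18  [terminal]
35. n19.env = "nx"  [terminal]
36. n16.idx = "nxyv"  [h₁.env ++ h₀.env]
37. n15.acc = 25  [25]
38. n12.fin = 13  [A.acc - 12]
39. n20.env = "xy"  [terminal]
40. n0.live = 11  [B.fin - 2]
41. n0.env = 28  [B.fin + 15]
42. n0.mk = false  [B.fin > 13]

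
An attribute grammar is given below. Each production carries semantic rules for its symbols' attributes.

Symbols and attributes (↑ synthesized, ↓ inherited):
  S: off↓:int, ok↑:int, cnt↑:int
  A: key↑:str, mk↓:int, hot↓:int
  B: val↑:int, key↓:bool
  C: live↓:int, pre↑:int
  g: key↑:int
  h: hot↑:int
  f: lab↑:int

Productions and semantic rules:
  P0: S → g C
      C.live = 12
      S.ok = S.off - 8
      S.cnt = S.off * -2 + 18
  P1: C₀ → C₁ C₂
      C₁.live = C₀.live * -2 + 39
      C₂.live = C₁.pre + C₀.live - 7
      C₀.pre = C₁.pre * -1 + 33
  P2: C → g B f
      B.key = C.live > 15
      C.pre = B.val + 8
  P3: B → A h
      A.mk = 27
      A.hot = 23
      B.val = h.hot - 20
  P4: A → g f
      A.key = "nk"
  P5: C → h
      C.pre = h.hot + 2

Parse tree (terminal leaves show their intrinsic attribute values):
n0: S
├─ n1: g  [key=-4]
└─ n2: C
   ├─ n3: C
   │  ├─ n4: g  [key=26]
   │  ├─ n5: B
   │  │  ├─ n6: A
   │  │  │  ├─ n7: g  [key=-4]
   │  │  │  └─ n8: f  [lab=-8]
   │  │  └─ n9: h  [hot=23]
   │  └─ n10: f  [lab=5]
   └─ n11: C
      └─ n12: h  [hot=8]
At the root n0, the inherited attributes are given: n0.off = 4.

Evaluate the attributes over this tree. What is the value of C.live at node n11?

16

1. n0.off = 4  [given at root]
2. n1.key = -4  [terminal]
3. n2.live = 12  [12]
4. n3.live = 15  [C₀.live * -2 + 39]
5. n4.key = 26  [terminal]
6. n5.key = false  [C.live > 15]
7. n6.mk = 27  [27]
8. n6.hot = 23  [23]
9. n7.key = -4  [terminal]
10. n8.lab = -8  [terminal]
11. n6.key = "nk"  ["nk"]
12. n9.hot = 23  [terminal]
13. n5.val = 3  [h.hot - 20]
14. n10.lab = 5  [terminal]
15. n3.pre = 11  [B.val + 8]
16. n11.live = 16  [C₁.pre + C₀.live - 7]
17. n12.hot = 8  [terminal]
18. n11.pre = 10  [h.hot + 2]
19. n2.pre = 22  [C₁.pre * -1 + 33]
20. n0.ok = -4  [S.off - 8]
21. n0.cnt = 10  [S.off * -2 + 18]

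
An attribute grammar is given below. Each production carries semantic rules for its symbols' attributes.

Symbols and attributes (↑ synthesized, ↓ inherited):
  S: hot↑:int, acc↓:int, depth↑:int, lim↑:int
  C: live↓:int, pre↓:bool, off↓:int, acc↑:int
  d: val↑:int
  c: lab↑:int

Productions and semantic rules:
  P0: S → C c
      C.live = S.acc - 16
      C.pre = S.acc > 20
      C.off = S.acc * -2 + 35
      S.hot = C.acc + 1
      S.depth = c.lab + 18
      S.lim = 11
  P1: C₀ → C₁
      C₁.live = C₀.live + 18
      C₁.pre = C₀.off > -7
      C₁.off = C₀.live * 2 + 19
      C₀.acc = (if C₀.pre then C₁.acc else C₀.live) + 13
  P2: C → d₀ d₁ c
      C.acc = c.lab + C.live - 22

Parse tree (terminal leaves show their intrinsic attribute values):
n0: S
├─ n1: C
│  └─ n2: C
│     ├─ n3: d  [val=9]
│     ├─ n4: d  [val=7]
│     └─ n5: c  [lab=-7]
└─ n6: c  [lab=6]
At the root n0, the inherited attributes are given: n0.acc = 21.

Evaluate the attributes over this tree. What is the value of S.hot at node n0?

1. n0.acc = 21  [given at root]
2. n1.live = 5  [S.acc - 16]
3. n1.pre = true  [S.acc > 20]
4. n1.off = -7  [S.acc * -2 + 35]
5. n2.live = 23  [C₀.live + 18]
6. n2.pre = false  [C₀.off > -7]
7. n2.off = 29  [C₀.live * 2 + 19]
8. n3.val = 9  [terminal]
9. n4.val = 7  [terminal]
10. n5.lab = -7  [terminal]
11. n2.acc = -6  [c.lab + C.live - 22]
12. n1.acc = 7  [(if C₀.pre then C₁.acc else C₀.live) + 13]
13. n6.lab = 6  [terminal]
14. n0.hot = 8  [C.acc + 1]
15. n0.depth = 24  [c.lab + 18]
16. n0.lim = 11  [11]

8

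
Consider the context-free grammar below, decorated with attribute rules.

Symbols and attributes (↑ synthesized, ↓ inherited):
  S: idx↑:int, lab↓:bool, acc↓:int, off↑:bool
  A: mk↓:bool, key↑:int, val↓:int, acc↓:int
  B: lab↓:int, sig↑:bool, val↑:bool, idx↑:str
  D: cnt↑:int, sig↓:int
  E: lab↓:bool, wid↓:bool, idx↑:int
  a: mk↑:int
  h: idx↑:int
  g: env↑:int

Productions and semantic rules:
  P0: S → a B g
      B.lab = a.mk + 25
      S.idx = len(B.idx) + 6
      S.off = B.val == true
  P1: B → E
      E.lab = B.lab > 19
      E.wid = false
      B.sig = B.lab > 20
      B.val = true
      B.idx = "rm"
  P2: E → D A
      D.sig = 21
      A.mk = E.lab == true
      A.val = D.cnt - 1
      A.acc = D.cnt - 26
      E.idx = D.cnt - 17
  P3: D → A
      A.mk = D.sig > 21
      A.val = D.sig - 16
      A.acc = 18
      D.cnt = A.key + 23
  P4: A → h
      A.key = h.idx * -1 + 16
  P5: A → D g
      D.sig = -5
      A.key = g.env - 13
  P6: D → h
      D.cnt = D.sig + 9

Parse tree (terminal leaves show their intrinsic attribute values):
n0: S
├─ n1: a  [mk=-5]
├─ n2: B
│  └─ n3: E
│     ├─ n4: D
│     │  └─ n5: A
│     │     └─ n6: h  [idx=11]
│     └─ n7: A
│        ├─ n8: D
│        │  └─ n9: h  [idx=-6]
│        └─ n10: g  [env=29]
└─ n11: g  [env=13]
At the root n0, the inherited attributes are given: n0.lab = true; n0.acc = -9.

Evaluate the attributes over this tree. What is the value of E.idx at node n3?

11

1. n0.lab = true  [given at root]
2. n0.acc = -9  [given at root]
3. n1.mk = -5  [terminal]
4. n2.lab = 20  [a.mk + 25]
5. n3.lab = true  [B.lab > 19]
6. n3.wid = false  [false]
7. n4.sig = 21  [21]
8. n5.mk = false  [D.sig > 21]
9. n5.val = 5  [D.sig - 16]
10. n5.acc = 18  [18]
11. n6.idx = 11  [terminal]
12. n5.key = 5  [h.idx * -1 + 16]
13. n4.cnt = 28  [A.key + 23]
14. n7.mk = true  [E.lab == true]
15. n7.val = 27  [D.cnt - 1]
16. n7.acc = 2  [D.cnt - 26]
17. n8.sig = -5  [-5]
18. n9.idx = -6  [terminal]
19. n8.cnt = 4  [D.sig + 9]
20. n10.env = 29  [terminal]
21. n7.key = 16  [g.env - 13]
22. n3.idx = 11  [D.cnt - 17]
23. n2.sig = false  [B.lab > 20]
24. n2.val = true  [true]
25. n2.idx = "rm"  ["rm"]
26. n11.env = 13  [terminal]
27. n0.idx = 8  [len(B.idx) + 6]
28. n0.off = true  [B.val == true]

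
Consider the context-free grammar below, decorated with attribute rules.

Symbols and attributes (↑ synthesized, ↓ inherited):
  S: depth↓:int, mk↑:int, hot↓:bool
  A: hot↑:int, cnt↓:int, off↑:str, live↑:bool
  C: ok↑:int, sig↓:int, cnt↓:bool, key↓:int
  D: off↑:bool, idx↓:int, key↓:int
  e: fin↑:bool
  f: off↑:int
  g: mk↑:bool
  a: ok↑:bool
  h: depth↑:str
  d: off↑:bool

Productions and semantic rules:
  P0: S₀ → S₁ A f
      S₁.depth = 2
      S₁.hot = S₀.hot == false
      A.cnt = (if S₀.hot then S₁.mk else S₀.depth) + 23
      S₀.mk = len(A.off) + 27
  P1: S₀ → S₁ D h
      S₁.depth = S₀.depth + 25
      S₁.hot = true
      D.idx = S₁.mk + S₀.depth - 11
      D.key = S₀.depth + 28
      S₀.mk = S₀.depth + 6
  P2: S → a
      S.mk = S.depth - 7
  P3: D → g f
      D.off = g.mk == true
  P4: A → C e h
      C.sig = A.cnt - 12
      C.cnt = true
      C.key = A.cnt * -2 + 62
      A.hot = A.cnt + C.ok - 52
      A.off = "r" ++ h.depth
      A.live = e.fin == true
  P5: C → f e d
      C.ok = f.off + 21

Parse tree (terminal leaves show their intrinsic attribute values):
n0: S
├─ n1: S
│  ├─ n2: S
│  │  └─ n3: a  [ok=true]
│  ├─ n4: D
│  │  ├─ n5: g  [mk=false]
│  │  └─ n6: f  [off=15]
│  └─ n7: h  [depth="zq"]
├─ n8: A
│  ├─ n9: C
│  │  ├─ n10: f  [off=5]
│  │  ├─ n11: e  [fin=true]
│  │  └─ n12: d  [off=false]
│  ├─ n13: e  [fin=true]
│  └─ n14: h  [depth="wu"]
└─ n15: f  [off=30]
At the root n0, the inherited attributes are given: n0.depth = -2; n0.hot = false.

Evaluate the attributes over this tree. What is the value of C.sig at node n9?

1. n0.depth = -2  [given at root]
2. n0.hot = false  [given at root]
3. n1.depth = 2  [2]
4. n1.hot = true  [S₀.hot == false]
5. n2.depth = 27  [S₀.depth + 25]
6. n2.hot = true  [true]
7. n3.ok = true  [terminal]
8. n2.mk = 20  [S.depth - 7]
9. n4.idx = 11  [S₁.mk + S₀.depth - 11]
10. n4.key = 30  [S₀.depth + 28]
11. n5.mk = false  [terminal]
12. n6.off = 15  [terminal]
13. n4.off = false  [g.mk == true]
14. n7.depth = "zq"  [terminal]
15. n1.mk = 8  [S₀.depth + 6]
16. n8.cnt = 21  [(if S₀.hot then S₁.mk else S₀.depth) + 23]
17. n9.sig = 9  [A.cnt - 12]
18. n9.cnt = true  [true]
19. n9.key = 20  [A.cnt * -2 + 62]
20. n10.off = 5  [terminal]
21. n11.fin = true  [terminal]
22. n12.off = false  [terminal]
23. n9.ok = 26  [f.off + 21]
24. n13.fin = true  [terminal]
25. n14.depth = "wu"  [terminal]
26. n8.hot = -5  [A.cnt + C.ok - 52]
27. n8.off = "rwu"  ["r" ++ h.depth]
28. n8.live = true  [e.fin == true]
29. n15.off = 30  [terminal]
30. n0.mk = 30  [len(A.off) + 27]

9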